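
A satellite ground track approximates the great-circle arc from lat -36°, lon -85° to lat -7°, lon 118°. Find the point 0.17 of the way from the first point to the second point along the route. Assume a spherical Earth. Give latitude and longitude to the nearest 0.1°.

≈ lat -53.8°, lon -104.6°

Write both endpoints as unit vectors p₁, p₂ with components (cos φ cos λ, cos φ sin λ, sin φ).
The central angle between the endpoints is δ = arccos(p₁·p₂) ≈ 2.302 rad (131.9°).
Interpolate at f = 0.17 with slerp weights a = sin((1−f)δ)/sin δ ≈ 1.266, b = sin(fδ)/sin δ ≈ 0.512.
p = a·p₁ + b·p₂ ≈ (-0.149, -0.572, -0.807); φ = arcsin(p_z) ≈ -53.78°, λ = atan2(p_y, p_x) ≈ -104.64°.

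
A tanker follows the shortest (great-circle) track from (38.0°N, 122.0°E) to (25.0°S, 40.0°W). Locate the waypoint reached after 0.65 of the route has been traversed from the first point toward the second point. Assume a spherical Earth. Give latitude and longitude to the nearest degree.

Write both endpoints as unit vectors p₁, p₂ with components (cos φ cos λ, cos φ sin λ, sin φ).
The central angle between the endpoints is δ = arccos(p₁·p₂) ≈ 2.792 rad (160.0°).
Interpolate at f = 0.65 with slerp weights a = sin((1−f)δ)/sin δ ≈ 2.418, b = sin(fδ)/sin δ ≈ 2.831.
p = a·p₁ + b·p₂ ≈ (0.956, -0.033, 0.292); φ = arcsin(p_z) ≈ 16.99°, λ = atan2(p_y, p_x) ≈ -2.00°.

≈ (17°N, 2°W)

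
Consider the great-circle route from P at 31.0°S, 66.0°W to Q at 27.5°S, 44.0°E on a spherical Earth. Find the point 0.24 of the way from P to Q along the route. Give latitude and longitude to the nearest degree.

≈ 41°S, 42°W

Write both endpoints as unit vectors p₁, p₂ with components (cos φ cos λ, cos φ sin λ, sin φ).
The central angle between the endpoints is δ = arccos(p₁·p₂) ≈ 1.593 rad (91.3°).
Interpolate at f = 0.24 with slerp weights a = sin((1−f)δ)/sin δ ≈ 0.936, b = sin(fδ)/sin δ ≈ 0.373.
p = a·p₁ + b·p₂ ≈ (0.564, -0.503, -0.654); φ = arcsin(p_z) ≈ -40.88°, λ = atan2(p_y, p_x) ≈ -41.71°.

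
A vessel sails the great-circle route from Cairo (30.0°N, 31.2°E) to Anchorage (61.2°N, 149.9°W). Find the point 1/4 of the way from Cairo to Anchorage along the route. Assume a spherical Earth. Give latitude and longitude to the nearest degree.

From cos δ = sin φ₁ sin φ₂ + cos φ₁ cos φ₂ cos Δλ, the central angle is δ ≈ 1.550 rad (88.8°).
Interpolate at f = 1/4 with slerp weights a = sin((1−f)δ)/sin δ ≈ 0.918, b = sin(fδ)/sin δ ≈ 0.378.
p = a·p₁ + b·p₂ ≈ (0.522, 0.321, 0.790); φ = arcsin(p_z) ≈ 52.20°, λ = atan2(p_y, p_x) ≈ 31.53°.

≈ (52°N, 32°E)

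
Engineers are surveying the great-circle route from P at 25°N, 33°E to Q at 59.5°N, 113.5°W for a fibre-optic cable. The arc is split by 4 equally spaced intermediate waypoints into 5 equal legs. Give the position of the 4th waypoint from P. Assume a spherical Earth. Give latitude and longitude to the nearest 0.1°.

≈ 72.9°N, 81.3°W

Write both endpoints as unit vectors p₁, p₂ with components (cos φ cos λ, cos φ sin λ, sin φ).
The central angle between the endpoints is δ = arccos(p₁·p₂) ≈ 1.590 rad (91.1°).
Interpolate at f = 4/5 with slerp weights a = sin((1−f)δ)/sin δ ≈ 0.313, b = sin(fδ)/sin δ ≈ 0.956.
p = a·p₁ + b·p₂ ≈ (0.044, -0.291, 0.956); φ = arcsin(p_z) ≈ 72.91°, λ = atan2(p_y, p_x) ≈ -81.34°.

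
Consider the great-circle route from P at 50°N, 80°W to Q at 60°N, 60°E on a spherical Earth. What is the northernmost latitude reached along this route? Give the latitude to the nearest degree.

The great circle lies in the plane with unit normal n̂ = (p₁ × p₂)/|p₁ × p₂|.
Here n̂_z ≈ +0.227; the vertex latitude is φ_max = arccos|n̂_z| ≈ 76.9°.

≈ 77°N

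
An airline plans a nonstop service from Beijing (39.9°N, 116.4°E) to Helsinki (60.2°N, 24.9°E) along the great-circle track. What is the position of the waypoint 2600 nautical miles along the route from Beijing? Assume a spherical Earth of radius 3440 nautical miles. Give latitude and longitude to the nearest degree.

≈ (63°N, 53°E)

Convert each endpoint to a unit vector on the sphere (x = cos φ cos λ, y = cos φ sin λ, z = sin φ).
The central angle between the endpoints is δ = arccos(p₁·p₂) ≈ 0.992 rad (56.9°). The total great-circle distance is δ·R ≈ 0.992 × 3440 ≈ 3414 nmi, so the target fraction is f = 2600/3414 ≈ 0.762.
Interpolate at f ≈ 0.762 with slerp weights a = sin((1−f)δ)/sin δ ≈ 0.280, b = sin(fδ)/sin δ ≈ 0.819.
p = a·p₁ + b·p₂ ≈ (0.274, 0.364, 0.890); φ = arcsin(p_z) ≈ 62.92°, λ = atan2(p_y, p_x) ≈ 53.04°.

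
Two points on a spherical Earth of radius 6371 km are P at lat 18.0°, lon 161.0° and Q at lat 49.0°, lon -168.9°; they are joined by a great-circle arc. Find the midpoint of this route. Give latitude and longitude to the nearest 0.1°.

≈ lat 34.4°, lon 173.2°

From cos δ = sin φ₁ sin φ₂ + cos φ₁ cos φ₂ cos Δλ, the central angle is δ ≈ 0.687 rad (39.4°).
Interpolate at f = 1/2 with slerp weights a = sin((1−f)δ)/sin δ ≈ 0.531, b = sin(fδ)/sin δ ≈ 0.531.
p = a·p₁ + b·p₂ ≈ (-0.819, 0.097, 0.565); φ = arcsin(p_z) ≈ 34.39°, λ = atan2(p_y, p_x) ≈ 173.22°.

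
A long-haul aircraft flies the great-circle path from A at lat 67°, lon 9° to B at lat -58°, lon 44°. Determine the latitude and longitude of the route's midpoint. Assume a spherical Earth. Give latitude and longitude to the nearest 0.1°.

≈ lat 4.7°, lon 29.2°

Convert each endpoint to a unit vector on the sphere (x = cos φ cos λ, y = cos φ sin λ, z = sin φ).
The central angle between the endpoints is δ = arccos(p₁·p₂) ≈ 2.228 rad (127.7°).
Interpolate at f = 1/2 with slerp weights a = sin((1−f)δ)/sin δ ≈ 1.134, b = sin(fδ)/sin δ ≈ 1.134.
p = a·p₁ + b·p₂ ≈ (0.870, 0.487, 0.082); φ = arcsin(p_z) ≈ 4.71°, λ = atan2(p_y, p_x) ≈ 29.23°.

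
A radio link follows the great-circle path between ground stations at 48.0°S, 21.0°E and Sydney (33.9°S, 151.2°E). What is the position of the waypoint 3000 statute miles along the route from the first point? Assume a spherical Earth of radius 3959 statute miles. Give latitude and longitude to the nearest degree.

Write both endpoints as unit vectors p₁, p₂ with components (cos φ cos λ, cos φ sin λ, sin φ).
The central angle between the endpoints is δ = arccos(p₁·p₂) ≈ 1.515 rad (86.8°). The total great-circle distance is δ·R ≈ 1.515 × 3959 ≈ 5997 mi, so the target fraction is f = 3000/5997 ≈ 0.500.
Interpolate at f ≈ 0.500 with slerp weights a = sin((1−f)δ)/sin δ ≈ 0.688, b = sin(fδ)/sin δ ≈ 0.688.
p = a·p₁ + b·p₂ ≈ (-0.071, 0.440, -0.895); φ = arcsin(p_z) ≈ -63.52°, λ = atan2(p_y, p_x) ≈ 99.17°.

≈ 64°S, 99°E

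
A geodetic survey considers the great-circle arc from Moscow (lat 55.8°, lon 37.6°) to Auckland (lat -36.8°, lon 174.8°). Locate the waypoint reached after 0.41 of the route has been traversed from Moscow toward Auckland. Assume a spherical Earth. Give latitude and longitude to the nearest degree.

≈ lat 33°, lon 121°

Convert each endpoint to a unit vector on the sphere (x = cos φ cos λ, y = cos φ sin λ, z = sin φ).
The central angle between the endpoints is δ = arccos(p₁·p₂) ≈ 2.542 rad (145.7°).
Interpolate at f = 0.41 with slerp weights a = sin((1−f)δ)/sin δ ≈ 1.768, b = sin(fδ)/sin δ ≈ 1.531.
p = a·p₁ + b·p₂ ≈ (-0.433, 0.717, 0.545); φ = arcsin(p_z) ≈ 33.05°, λ = atan2(p_y, p_x) ≈ 121.13°.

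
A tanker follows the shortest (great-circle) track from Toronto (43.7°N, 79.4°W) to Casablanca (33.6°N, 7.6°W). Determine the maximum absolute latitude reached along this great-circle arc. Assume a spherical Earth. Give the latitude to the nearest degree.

≈ 46°N

The great circle lies in the plane with unit normal n̂ = (p₁ × p₂)/|p₁ × p₂|.
Here n̂_z ≈ +0.696; the vertex latitude is φ_max = arccos|n̂_z| ≈ 45.9°.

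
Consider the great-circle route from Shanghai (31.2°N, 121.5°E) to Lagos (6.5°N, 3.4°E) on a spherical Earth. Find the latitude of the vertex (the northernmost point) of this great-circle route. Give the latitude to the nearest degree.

The great circle lies in the plane with unit normal n̂ = (p₁ × p₂)/|p₁ × p₂|.
Here n̂_z ≈ -0.798; the vertex latitude is φ_max = arccos|n̂_z| ≈ 37.1°.
Check via Clairaut: cos φ_max = |cos φ₁| · sin C = cos(31.2°)·sin(68.8°) ≈ 0.798, again giving ≈ 37.1°.

≈ 37°N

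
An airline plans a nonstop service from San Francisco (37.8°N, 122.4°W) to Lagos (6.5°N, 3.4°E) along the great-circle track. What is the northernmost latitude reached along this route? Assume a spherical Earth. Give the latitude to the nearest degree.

≈ 46°N

The great circle lies in the plane with unit normal n̂ = (p₁ × p₂)/|p₁ × p₂|.
Here n̂_z ≈ +0.691; the vertex latitude is φ_max = arccos|n̂_z| ≈ 46.3°.
Check via Clairaut: cos φ_max = |cos φ₁| · sin C = cos(37.8°)·sin(61.1°) ≈ 0.691, again giving ≈ 46.3°.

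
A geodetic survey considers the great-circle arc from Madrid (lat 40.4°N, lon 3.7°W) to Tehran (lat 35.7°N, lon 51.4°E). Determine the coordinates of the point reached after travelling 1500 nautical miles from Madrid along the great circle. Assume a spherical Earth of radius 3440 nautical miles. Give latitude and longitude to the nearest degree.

≈ lat 41°N, lon 29°E

From cos δ = sin φ₁ sin φ₂ + cos φ₁ cos φ₂ cos Δλ, the central angle is δ ≈ 0.749 rad (42.9°). The total great-circle distance is δ·R ≈ 0.749 × 3440 ≈ 2578 nmi, so the target fraction is f = 1500/2578 ≈ 0.582.
Interpolate at f ≈ 0.582 with slerp weights a = sin((1−f)δ)/sin δ ≈ 0.453, b = sin(fδ)/sin δ ≈ 0.620.
p = a·p₁ + b·p₂ ≈ (0.658, 0.371, 0.655); φ = arcsin(p_z) ≈ 40.93°, λ = atan2(p_y, p_x) ≈ 29.43°.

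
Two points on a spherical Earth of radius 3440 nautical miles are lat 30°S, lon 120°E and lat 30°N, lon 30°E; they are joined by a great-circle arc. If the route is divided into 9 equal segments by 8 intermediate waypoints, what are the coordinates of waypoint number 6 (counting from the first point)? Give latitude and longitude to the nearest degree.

≈ lat 11°N, lon 61°E

Write both endpoints as unit vectors p₁, p₂ with components (cos φ cos λ, cos φ sin λ, sin φ).
The central angle between the endpoints is δ = arccos(p₁·p₂) ≈ 1.823 rad (104.5°).
Interpolate at f = 6/9 with slerp weights a = sin((1−f)δ)/sin δ ≈ 0.590, b = sin(fδ)/sin δ ≈ 0.968.
p = a·p₁ + b·p₂ ≈ (0.471, 0.862, 0.189); φ = arcsin(p_z) ≈ 10.91°, λ = atan2(p_y, p_x) ≈ 61.35°.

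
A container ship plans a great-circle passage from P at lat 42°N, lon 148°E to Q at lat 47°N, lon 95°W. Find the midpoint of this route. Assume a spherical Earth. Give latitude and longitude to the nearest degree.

Convert each endpoint to a unit vector on the sphere (x = cos φ cos λ, y = cos φ sin λ, z = sin φ).
The central angle between the endpoints is δ = arccos(p₁·p₂) ≈ 1.309 rad (75.0°).
Interpolate at f = 1/2 with slerp weights a = sin((1−f)δ)/sin δ ≈ 0.630, b = sin(fδ)/sin δ ≈ 0.630.
p = a·p₁ + b·p₂ ≈ (-0.435, -0.180, 0.882); φ = arcsin(p_z) ≈ 61.94°, λ = atan2(p_y, p_x) ≈ -157.51°.

≈ lat 62°N, lon 158°W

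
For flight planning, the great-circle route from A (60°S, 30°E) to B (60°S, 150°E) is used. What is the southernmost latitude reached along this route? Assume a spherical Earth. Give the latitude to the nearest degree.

The great circle lies in the plane with unit normal n̂ = (p₁ × p₂)/|p₁ × p₂|.
Here n̂_z ≈ +0.277; the vertex latitude is φ_max = arccos|n̂_z| ≈ 73.9°.
Check via Clairaut: cos φ_max = |cos φ₁| · sin C = cos(60.0°)·sin(146.3°) ≈ 0.277, again giving ≈ 73.9°.

≈ 74°S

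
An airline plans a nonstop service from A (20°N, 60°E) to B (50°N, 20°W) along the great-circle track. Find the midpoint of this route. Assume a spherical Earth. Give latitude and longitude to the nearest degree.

Write both endpoints as unit vectors p₁, p₂ with components (cos φ cos λ, cos φ sin λ, sin φ).
The central angle between the endpoints is δ = arccos(p₁·p₂) ≈ 1.195 rad (68.5°).
Interpolate at f = 1/2 with slerp weights a = sin((1−f)δ)/sin δ ≈ 0.605, b = sin(fδ)/sin δ ≈ 0.605.
p = a·p₁ + b·p₂ ≈ (0.649, 0.359, 0.670); φ = arcsin(p_z) ≈ 42.08°, λ = atan2(p_y, p_x) ≈ 28.95°.

≈ (42°N, 29°E)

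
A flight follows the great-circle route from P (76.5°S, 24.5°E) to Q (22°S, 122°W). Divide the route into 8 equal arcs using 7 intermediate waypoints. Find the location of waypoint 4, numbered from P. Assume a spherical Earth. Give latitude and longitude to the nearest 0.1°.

≈ (61.1°S, 112.0°W)

Convert each endpoint to a unit vector on the sphere (x = cos φ cos λ, y = cos φ sin λ, z = sin φ).
The central angle between the endpoints is δ = arccos(p₁·p₂) ≈ 1.386 rad (79.4°).
Interpolate at f = 4/8 with slerp weights a = sin((1−f)δ)/sin δ ≈ 0.650, b = sin(fδ)/sin δ ≈ 0.650.
p = a·p₁ + b·p₂ ≈ (-0.181, -0.448, -0.875); φ = arcsin(p_z) ≈ -61.09°, λ = atan2(p_y, p_x) ≈ -112.02°.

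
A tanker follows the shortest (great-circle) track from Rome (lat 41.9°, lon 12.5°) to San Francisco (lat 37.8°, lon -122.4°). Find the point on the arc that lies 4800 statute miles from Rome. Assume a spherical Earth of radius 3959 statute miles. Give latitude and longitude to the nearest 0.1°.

≈ lat 54.3°, lon -103.6°

Convert each endpoint to a unit vector on the sphere (x = cos φ cos λ, y = cos φ sin λ, z = sin φ).
The central angle between the endpoints is δ = arccos(p₁·p₂) ≈ 1.577 rad (90.3°). The total great-circle distance is δ·R ≈ 1.577 × 3959 ≈ 6242 mi, so the target fraction is f = 4800/6242 ≈ 0.769.
Interpolate at f ≈ 0.769 with slerp weights a = sin((1−f)δ)/sin δ ≈ 0.356, b = sin(fδ)/sin δ ≈ 0.936.
p = a·p₁ + b·p₂ ≈ (-0.138, -0.567, 0.812); φ = arcsin(p_z) ≈ 54.28°, λ = atan2(p_y, p_x) ≈ -103.64°.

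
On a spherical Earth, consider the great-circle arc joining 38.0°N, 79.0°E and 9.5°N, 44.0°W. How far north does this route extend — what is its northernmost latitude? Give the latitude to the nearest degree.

The great circle lies in the plane with unit normal n̂ = (p₁ × p₂)/|p₁ × p₂|.
Here n̂_z ≈ -0.688; the vertex latitude is φ_max = arccos|n̂_z| ≈ 46.5°.

≈ 46°N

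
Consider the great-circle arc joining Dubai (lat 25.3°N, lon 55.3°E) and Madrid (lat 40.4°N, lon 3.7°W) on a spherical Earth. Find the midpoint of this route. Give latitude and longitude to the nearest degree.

The haversine formula gives a central angle δ ≈ 0.887 rad (50.8°) between the endpoints.
Interpolate at f = 1/2 with slerp weights a = sin((1−f)δ)/sin δ ≈ 0.554, b = sin(fδ)/sin δ ≈ 0.554.
p = a·p₁ + b·p₂ ≈ (0.706, 0.384, 0.595); φ = arcsin(p_z) ≈ 36.54°, λ = atan2(p_y, p_x) ≈ 28.57°.

≈ lat 37°N, lon 29°E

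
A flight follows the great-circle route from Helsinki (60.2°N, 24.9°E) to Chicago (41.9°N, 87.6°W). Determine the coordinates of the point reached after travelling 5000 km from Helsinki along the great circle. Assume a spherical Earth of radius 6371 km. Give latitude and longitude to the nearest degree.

≈ 57°N, 70°W

The haversine formula gives a central angle δ ≈ 1.117 rad (64.0°) between the endpoints. The total great-circle distance is δ·R ≈ 1.117 × 6371 ≈ 7119 km, so the target fraction is f = 5000/7119 ≈ 0.702.
Interpolate at f ≈ 0.702 with slerp weights a = sin((1−f)δ)/sin δ ≈ 0.363, b = sin(fδ)/sin δ ≈ 0.786.
p = a·p₁ + b·p₂ ≈ (0.188, -0.509, 0.840); φ = arcsin(p_z) ≈ 57.16°, λ = atan2(p_y, p_x) ≈ -69.69°.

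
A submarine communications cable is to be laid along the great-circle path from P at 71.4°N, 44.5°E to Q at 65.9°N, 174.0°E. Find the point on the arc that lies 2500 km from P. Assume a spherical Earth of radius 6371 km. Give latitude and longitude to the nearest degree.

≈ 79°N, 140°E

From cos δ = sin φ₁ sin φ₂ + cos φ₁ cos φ₂ cos Δλ, the central angle is δ ≈ 0.672 rad (38.5°). The total great-circle distance is δ·R ≈ 0.672 × 6371 ≈ 4284 km, so the target fraction is f = 2500/4284 ≈ 0.584.
Interpolate at f ≈ 0.584 with slerp weights a = sin((1−f)δ)/sin δ ≈ 0.444, b = sin(fδ)/sin δ ≈ 0.614.
p = a·p₁ + b·p₂ ≈ (-0.148, 0.125, 0.981); φ = arcsin(p_z) ≈ 78.80°, λ = atan2(p_y, p_x) ≈ 139.80°.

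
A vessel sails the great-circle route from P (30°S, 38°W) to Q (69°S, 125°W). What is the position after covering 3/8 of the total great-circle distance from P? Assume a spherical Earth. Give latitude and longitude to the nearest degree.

Convert each endpoint to a unit vector on the sphere (x = cos φ cos λ, y = cos φ sin λ, z = sin φ).
The central angle between the endpoints is δ = arccos(p₁·p₂) ≈ 1.067 rad (61.1°).
Interpolate at f = 3/8 with slerp weights a = sin((1−f)δ)/sin δ ≈ 0.706, b = sin(fδ)/sin δ ≈ 0.445.
p = a·p₁ + b·p₂ ≈ (0.391, -0.507, -0.768); φ = arcsin(p_z) ≈ -50.20°, λ = atan2(p_y, p_x) ≈ -52.40°.

≈ (50°S, 52°W)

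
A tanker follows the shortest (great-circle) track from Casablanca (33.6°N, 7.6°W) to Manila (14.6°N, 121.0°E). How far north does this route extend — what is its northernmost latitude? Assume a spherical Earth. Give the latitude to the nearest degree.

≈ 47°N

The great circle lies in the plane with unit normal n̂ = (p₁ × p₂)/|p₁ × p₂|.
Here n̂_z ≈ +0.676; the vertex latitude is φ_max = arccos|n̂_z| ≈ 47.5°.
Check via Clairaut: cos φ_max = |cos φ₁| · sin C = cos(33.6°)·sin(54.3°) ≈ 0.676, again giving ≈ 47.5°.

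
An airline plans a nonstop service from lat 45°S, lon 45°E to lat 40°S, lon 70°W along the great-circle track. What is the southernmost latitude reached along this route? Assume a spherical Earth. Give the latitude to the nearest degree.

The great circle lies in the plane with unit normal n̂ = (p₁ × p₂)/|p₁ × p₂|.
Here n̂_z ≈ -0.504; the vertex latitude is φ_max = arccos|n̂_z| ≈ 59.7°.

≈ 60°S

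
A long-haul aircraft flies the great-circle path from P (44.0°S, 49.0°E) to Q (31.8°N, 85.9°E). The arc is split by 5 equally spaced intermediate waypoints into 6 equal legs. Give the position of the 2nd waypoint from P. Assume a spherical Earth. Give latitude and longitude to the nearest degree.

The haversine formula gives a central angle δ ≈ 1.448 rad (82.9°) between the endpoints.
Interpolate at f = 2/6 with slerp weights a = sin((1−f)δ)/sin δ ≈ 0.828, b = sin(fδ)/sin δ ≈ 0.468.
p = a·p₁ + b·p₂ ≈ (0.419, 0.846, -0.329); φ = arcsin(p_z) ≈ -19.21°, λ = atan2(p_y, p_x) ≈ 63.64°.

≈ (19°S, 64°E)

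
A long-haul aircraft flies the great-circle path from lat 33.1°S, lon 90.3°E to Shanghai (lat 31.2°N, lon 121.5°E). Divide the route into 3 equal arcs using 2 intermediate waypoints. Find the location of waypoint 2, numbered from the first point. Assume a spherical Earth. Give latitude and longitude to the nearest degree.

≈ lat 10°N, lon 111°E

Convert each endpoint to a unit vector on the sphere (x = cos φ cos λ, y = cos φ sin λ, z = sin φ).
The central angle between the endpoints is δ = arccos(p₁·p₂) ≈ 1.234 rad (70.7°).
Interpolate at f = 2/3 with slerp weights a = sin((1−f)δ)/sin δ ≈ 0.424, b = sin(fδ)/sin δ ≈ 0.777.
p = a·p₁ + b·p₂ ≈ (-0.349, 0.921, 0.171); φ = arcsin(p_z) ≈ 9.84°, λ = atan2(p_y, p_x) ≈ 110.74°.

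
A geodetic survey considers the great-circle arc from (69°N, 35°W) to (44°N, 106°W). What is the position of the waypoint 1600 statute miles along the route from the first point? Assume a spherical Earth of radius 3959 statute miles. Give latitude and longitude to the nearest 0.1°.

≈ (59.8°N, 86.4°W)

Convert each endpoint to a unit vector on the sphere (x = cos φ cos λ, y = cos φ sin λ, z = sin φ).
The central angle between the endpoints is δ = arccos(p₁·p₂) ≈ 0.749 rad (42.9°). The total great-circle distance is δ·R ≈ 0.749 × 3959 ≈ 2965 mi, so the target fraction is f = 1600/2965 ≈ 0.540.
Interpolate at f ≈ 0.540 with slerp weights a = sin((1−f)δ)/sin δ ≈ 0.496, b = sin(fδ)/sin δ ≈ 0.578.
p = a·p₁ + b·p₂ ≈ (0.031, -0.501, 0.865); φ = arcsin(p_z) ≈ 59.84°, λ = atan2(p_y, p_x) ≈ -86.44°.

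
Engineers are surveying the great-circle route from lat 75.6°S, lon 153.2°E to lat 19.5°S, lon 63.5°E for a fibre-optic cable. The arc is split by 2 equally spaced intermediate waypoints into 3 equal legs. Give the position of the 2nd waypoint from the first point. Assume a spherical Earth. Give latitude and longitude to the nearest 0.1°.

From cos δ = sin φ₁ sin φ₂ + cos φ₁ cos φ₂ cos Δλ, the central angle is δ ≈ 1.240 rad (71.1°).
Interpolate at f = 2/3 with slerp weights a = sin((1−f)δ)/sin δ ≈ 0.425, b = sin(fδ)/sin δ ≈ 0.778.
p = a·p₁ + b·p₂ ≈ (0.233, 0.704, -0.671); φ = arcsin(p_z) ≈ -42.15°, λ = atan2(p_y, p_x) ≈ 71.69°.

≈ lat 42.1°S, lon 71.7°E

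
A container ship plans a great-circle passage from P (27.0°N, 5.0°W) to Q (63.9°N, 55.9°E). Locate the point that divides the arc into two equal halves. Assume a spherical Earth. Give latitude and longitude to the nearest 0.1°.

Convert each endpoint to a unit vector on the sphere (x = cos φ cos λ, y = cos φ sin λ, z = sin φ).
The central angle between the endpoints is δ = arccos(p₁·p₂) ≈ 0.929 rad (53.2°).
Interpolate at f = 1/2 with slerp weights a = sin((1−f)δ)/sin δ ≈ 0.559, b = sin(fδ)/sin δ ≈ 0.559.
p = a·p₁ + b·p₂ ≈ (0.634, 0.160, 0.756); φ = arcsin(p_z) ≈ 49.13°, λ = atan2(p_y, p_x) ≈ 14.18°.

≈ (49.1°N, 14.2°E)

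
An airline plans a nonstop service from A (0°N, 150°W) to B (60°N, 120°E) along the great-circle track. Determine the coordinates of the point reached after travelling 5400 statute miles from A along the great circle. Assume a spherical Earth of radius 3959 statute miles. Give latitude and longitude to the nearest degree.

≈ (58°N, 143°E)

Write both endpoints as unit vectors p₁, p₂ with components (cos φ cos λ, cos φ sin λ, sin φ).
The central angle between the endpoints is δ = arccos(p₁·p₂) ≈ 1.571 rad (90.0°). The total great-circle distance is δ·R ≈ 1.571 × 3959 ≈ 6219 mi, so the target fraction is f = 5400/6219 ≈ 0.868.
Interpolate at f ≈ 0.868 with slerp weights a = sin((1−f)δ)/sin δ ≈ 0.205, b = sin(fδ)/sin δ ≈ 0.979.
p = a·p₁ + b·p₂ ≈ (-0.423, 0.321, 0.848); φ = arcsin(p_z) ≈ 57.95°, λ = atan2(p_y, p_x) ≈ 142.76°.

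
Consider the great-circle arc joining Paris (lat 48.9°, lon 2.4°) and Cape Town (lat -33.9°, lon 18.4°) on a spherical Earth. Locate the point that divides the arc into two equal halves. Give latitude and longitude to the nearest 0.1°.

≈ lat 7.6°, lon 11.3°

Convert each endpoint to a unit vector on the sphere (x = cos φ cos λ, y = cos φ sin λ, z = sin φ).
The central angle between the endpoints is δ = arccos(p₁·p₂) ≈ 1.466 rad (84.0°).
Interpolate at f = 1/2 with slerp weights a = sin((1−f)δ)/sin δ ≈ 0.673, b = sin(fδ)/sin δ ≈ 0.673.
p = a·p₁ + b·p₂ ≈ (0.972, 0.195, 0.132); φ = arcsin(p_z) ≈ 7.57°, λ = atan2(p_y, p_x) ≈ 11.33°.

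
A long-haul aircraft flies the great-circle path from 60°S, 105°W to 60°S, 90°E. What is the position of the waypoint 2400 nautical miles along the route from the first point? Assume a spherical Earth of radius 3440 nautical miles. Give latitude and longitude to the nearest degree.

Write both endpoints as unit vectors p₁, p₂ with components (cos φ cos λ, cos φ sin λ, sin φ).
The central angle between the endpoints is δ = arccos(p₁·p₂) ≈ 1.037 rad (59.4°). The total great-circle distance is δ·R ≈ 1.037 × 3440 ≈ 3568 nmi, so the target fraction is f = 2400/3568 ≈ 0.673.
Interpolate at f ≈ 0.673 with slerp weights a = sin((1−f)δ)/sin δ ≈ 0.387, b = sin(fδ)/sin δ ≈ 0.746.
p = a·p₁ + b·p₂ ≈ (-0.050, 0.186, -0.981); φ = arcsin(p_z) ≈ -78.88°, λ = atan2(p_y, p_x) ≈ 105.05°.

≈ 79°S, 105°E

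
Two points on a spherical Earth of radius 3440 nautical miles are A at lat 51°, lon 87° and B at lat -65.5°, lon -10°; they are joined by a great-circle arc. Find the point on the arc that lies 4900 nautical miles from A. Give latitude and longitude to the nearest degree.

Convert each endpoint to a unit vector on the sphere (x = cos φ cos λ, y = cos φ sin λ, z = sin φ).
The central angle between the endpoints is δ = arccos(p₁·p₂) ≈ 2.402 rad (137.6°). The total great-circle distance is δ·R ≈ 2.402 × 3440 ≈ 8264 nmi, so the target fraction is f = 4900/8264 ≈ 0.593.
Interpolate at f ≈ 0.593 with slerp weights a = sin((1−f)δ)/sin δ ≈ 1.231, b = sin(fδ)/sin δ ≈ 1.468.
p = a·p₁ + b·p₂ ≈ (0.640, 0.668, -0.380); φ = arcsin(p_z) ≈ -22.31°, λ = atan2(p_y, p_x) ≈ 46.21°.

≈ lat -22°, lon 46°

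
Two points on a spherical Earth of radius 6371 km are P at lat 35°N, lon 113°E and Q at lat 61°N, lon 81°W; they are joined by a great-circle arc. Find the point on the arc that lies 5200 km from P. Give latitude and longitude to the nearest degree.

≈ lat 80°N, lon 143°E

From cos δ = sin φ₁ sin φ₂ + cos φ₁ cos φ₂ cos Δλ, the central angle is δ ≈ 1.454 rad (83.3°). The total great-circle distance is δ·R ≈ 1.454 × 6371 ≈ 9265 km, so the target fraction is f = 5200/9265 ≈ 0.561.
Interpolate at f ≈ 0.561 with slerp weights a = sin((1−f)δ)/sin δ ≈ 0.600, b = sin(fδ)/sin δ ≈ 0.734.
p = a·p₁ + b·p₂ ≈ (-0.136, 0.101, 0.986); φ = arcsin(p_z) ≈ 80.24°, λ = atan2(p_y, p_x) ≈ 143.48°.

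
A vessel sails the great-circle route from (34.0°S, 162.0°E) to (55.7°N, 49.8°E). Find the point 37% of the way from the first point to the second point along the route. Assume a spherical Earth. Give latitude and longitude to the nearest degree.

Write both endpoints as unit vectors p₁, p₂ with components (cos φ cos λ, cos φ sin λ, sin φ).
The central angle between the endpoints is δ = arccos(p₁·p₂) ≈ 2.263 rad (129.7°).
Interpolate at f = 0.37 with slerp weights a = sin((1−f)δ)/sin δ ≈ 1.286, b = sin(fδ)/sin δ ≈ 0.965.
p = a·p₁ + b·p₂ ≈ (-0.663, 0.745, 0.078); φ = arcsin(p_z) ≈ 4.50°, λ = atan2(p_y, p_x) ≈ 131.66°.

≈ (5°N, 132°E)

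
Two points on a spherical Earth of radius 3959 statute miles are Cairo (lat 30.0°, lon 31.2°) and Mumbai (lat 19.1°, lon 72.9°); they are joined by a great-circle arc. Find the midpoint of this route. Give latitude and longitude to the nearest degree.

≈ lat 26°, lon 53°

Write both endpoints as unit vectors p₁, p₂ with components (cos φ cos λ, cos φ sin λ, sin φ).
The central angle between the endpoints is δ = arccos(p₁·p₂) ≈ 0.685 rad (39.2°).
Interpolate at f = 1/2 with slerp weights a = sin((1−f)δ)/sin δ ≈ 0.531, b = sin(fδ)/sin δ ≈ 0.531.
p = a·p₁ + b·p₂ ≈ (0.541, 0.718, 0.439); φ = arcsin(p_z) ≈ 26.05°, λ = atan2(p_y, p_x) ≈ 53.00°.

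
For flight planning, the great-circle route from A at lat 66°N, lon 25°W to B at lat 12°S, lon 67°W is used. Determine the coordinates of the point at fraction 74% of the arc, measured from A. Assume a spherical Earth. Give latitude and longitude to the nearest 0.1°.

Write both endpoints as unit vectors p₁, p₂ with components (cos φ cos λ, cos φ sin λ, sin φ).
The central angle between the endpoints is δ = arccos(p₁·p₂) ≈ 1.465 rad (83.9°).
Interpolate at f = 0.74 with slerp weights a = sin((1−f)δ)/sin δ ≈ 0.374, b = sin(fδ)/sin δ ≈ 0.889.
p = a·p₁ + b·p₂ ≈ (0.478, -0.865, 0.157); φ = arcsin(p_z) ≈ 9.02°, λ = atan2(p_y, p_x) ≈ -61.09°.

≈ lat 9.0°N, lon 61.1°W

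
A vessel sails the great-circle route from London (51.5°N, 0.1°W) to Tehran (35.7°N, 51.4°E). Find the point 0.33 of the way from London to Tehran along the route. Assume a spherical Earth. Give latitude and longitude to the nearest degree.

Write both endpoints as unit vectors p₁, p₂ with components (cos φ cos λ, cos φ sin λ, sin φ).
The central angle between the endpoints is δ = arccos(p₁·p₂) ≈ 0.690 rad (39.5°).
Interpolate at f = 0.33 with slerp weights a = sin((1−f)δ)/sin δ ≈ 0.701, b = sin(fδ)/sin δ ≈ 0.355.
p = a·p₁ + b·p₂ ≈ (0.616, 0.224, 0.755); φ = arcsin(p_z) ≈ 49.05°, λ = atan2(p_y, p_x) ≈ 20.01°.

≈ (49°N, 20°E)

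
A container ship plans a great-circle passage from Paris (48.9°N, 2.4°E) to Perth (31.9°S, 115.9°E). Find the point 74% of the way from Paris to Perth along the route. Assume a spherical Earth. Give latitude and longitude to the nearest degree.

From cos δ = sin φ₁ sin φ₂ + cos φ₁ cos φ₂ cos Δλ, the central angle is δ ≈ 2.240 rad (128.4°).
Interpolate at f = 0.74 with slerp weights a = sin((1−f)δ)/sin δ ≈ 0.702, b = sin(fδ)/sin δ ≈ 1.271.
p = a·p₁ + b·p₂ ≈ (-0.010, 0.990, -0.143); φ = arcsin(p_z) ≈ -8.20°, λ = atan2(p_y, p_x) ≈ 90.60°.

≈ 8°S, 91°E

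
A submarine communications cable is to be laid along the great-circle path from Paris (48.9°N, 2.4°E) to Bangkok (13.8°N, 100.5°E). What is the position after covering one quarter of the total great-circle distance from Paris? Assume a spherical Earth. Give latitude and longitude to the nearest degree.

Write both endpoints as unit vectors p₁, p₂ with components (cos φ cos λ, cos φ sin λ, sin φ).
The central angle between the endpoints is δ = arccos(p₁·p₂) ≈ 1.481 rad (84.8°).
Interpolate at f = 1/4 with slerp weights a = sin((1−f)δ)/sin δ ≈ 0.900, b = sin(fδ)/sin δ ≈ 0.363.
p = a·p₁ + b·p₂ ≈ (0.527, 0.372, 0.765); φ = arcsin(p_z) ≈ 49.87°, λ = atan2(p_y, p_x) ≈ 35.21°.

≈ 50°N, 35°E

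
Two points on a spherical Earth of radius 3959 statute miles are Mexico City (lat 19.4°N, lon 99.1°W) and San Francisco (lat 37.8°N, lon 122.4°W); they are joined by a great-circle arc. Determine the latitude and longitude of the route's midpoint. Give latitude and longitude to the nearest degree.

≈ lat 29°N, lon 110°W

The haversine formula gives a central angle δ ≈ 0.478 rad (27.4°) between the endpoints.
Interpolate at f = 1/2 with slerp weights a = sin((1−f)δ)/sin δ ≈ 0.515, b = sin(fδ)/sin δ ≈ 0.515.
p = a·p₁ + b·p₂ ≈ (-0.295, -0.823, 0.486); φ = arcsin(p_z) ≈ 29.10°, λ = atan2(p_y, p_x) ≈ -109.71°.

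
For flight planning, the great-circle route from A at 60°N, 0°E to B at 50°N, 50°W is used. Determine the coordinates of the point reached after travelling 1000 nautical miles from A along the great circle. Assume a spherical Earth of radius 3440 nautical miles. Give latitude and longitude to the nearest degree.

≈ 57°N, 32°W

From cos δ = sin φ₁ sin φ₂ + cos φ₁ cos φ₂ cos Δλ, the central angle is δ ≈ 0.516 rad (29.5°). The total great-circle distance is δ·R ≈ 0.516 × 3440 ≈ 1774 nmi, so the target fraction is f = 1000/1774 ≈ 0.564.
Interpolate at f ≈ 0.564 with slerp weights a = sin((1−f)δ)/sin δ ≈ 0.452, b = sin(fδ)/sin δ ≈ 0.581.
p = a·p₁ + b·p₂ ≈ (0.466, -0.286, 0.837); φ = arcsin(p_z) ≈ 56.83°, λ = atan2(p_y, p_x) ≈ -31.54°.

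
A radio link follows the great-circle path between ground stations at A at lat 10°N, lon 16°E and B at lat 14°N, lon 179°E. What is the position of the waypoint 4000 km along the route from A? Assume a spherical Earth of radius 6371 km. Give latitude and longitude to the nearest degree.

≈ lat 38°N, lon 41°E

Convert each endpoint to a unit vector on the sphere (x = cos φ cos λ, y = cos φ sin λ, z = sin φ).
The central angle between the endpoints is δ = arccos(p₁·p₂) ≈ 2.630 rad (150.7°). The total great-circle distance is δ·R ≈ 2.630 × 6371 ≈ 16753 km, so the target fraction is f = 4000/16753 ≈ 0.239.
Interpolate at f ≈ 0.239 with slerp weights a = sin((1−f)δ)/sin δ ≈ 1.855, b = sin(fδ)/sin δ ≈ 1.199.
p = a·p₁ + b·p₂ ≈ (0.592, 0.524, 0.612); φ = arcsin(p_z) ≈ 37.74°, λ = atan2(p_y, p_x) ≈ 41.48°.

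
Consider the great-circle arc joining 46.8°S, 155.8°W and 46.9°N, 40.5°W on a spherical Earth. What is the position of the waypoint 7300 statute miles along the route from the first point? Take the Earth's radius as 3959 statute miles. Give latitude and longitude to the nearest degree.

From cos δ = sin φ₁ sin φ₂ + cos φ₁ cos φ₂ cos Δλ, the central angle is δ ≈ 2.392 rad (137.1°). The total great-circle distance is δ·R ≈ 2.392 × 3959 ≈ 9471 mi, so the target fraction is f = 7300/9471 ≈ 0.771.
Interpolate at f ≈ 0.771 with slerp weights a = sin((1−f)δ)/sin δ ≈ 0.765, b = sin(fδ)/sin δ ≈ 1.414.
p = a·p₁ + b·p₂ ≈ (0.257, -0.842, 0.474); φ = arcsin(p_z) ≈ 28.32°, λ = atan2(p_y, p_x) ≈ -73.05°.

≈ 28°N, 73°W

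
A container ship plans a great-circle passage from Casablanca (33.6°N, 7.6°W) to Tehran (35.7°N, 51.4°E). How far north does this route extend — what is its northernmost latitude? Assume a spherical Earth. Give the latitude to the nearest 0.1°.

≈ 38.5°N

The great circle lies in the plane with unit normal n̂ = (p₁ × p₂)/|p₁ × p₂|.
Here n̂_z ≈ +0.782; the vertex latitude is φ_max = arccos|n̂_z| ≈ 38.5°.
Check via Clairaut: cos φ_max = |cos φ₁| · sin C = cos(33.6°)·sin(69.9°) ≈ 0.782, again giving ≈ 38.5°.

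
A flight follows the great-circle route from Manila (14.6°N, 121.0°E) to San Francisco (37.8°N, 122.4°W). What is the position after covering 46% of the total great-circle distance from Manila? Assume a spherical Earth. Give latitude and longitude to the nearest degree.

Convert each endpoint to a unit vector on the sphere (x = cos φ cos λ, y = cos φ sin λ, z = sin φ).
The central angle between the endpoints is δ = arccos(p₁·p₂) ≈ 1.760 rad (100.8°).
Interpolate at f = 0.46 with slerp weights a = sin((1−f)δ)/sin δ ≈ 0.828, b = sin(fδ)/sin δ ≈ 0.737.
p = a·p₁ + b·p₂ ≈ (-0.725, 0.195, 0.661); φ = arcsin(p_z) ≈ 41.34°, λ = atan2(p_y, p_x) ≈ 164.92°.

≈ 41°N, 165°E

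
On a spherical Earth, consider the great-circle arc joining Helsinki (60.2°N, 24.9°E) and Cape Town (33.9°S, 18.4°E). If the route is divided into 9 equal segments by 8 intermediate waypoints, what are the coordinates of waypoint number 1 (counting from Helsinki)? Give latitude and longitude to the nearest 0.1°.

Convert each endpoint to a unit vector on the sphere (x = cos φ cos λ, y = cos φ sin λ, z = sin φ).
The central angle between the endpoints is δ = arccos(p₁·p₂) ≈ 1.645 rad (94.3°).
Interpolate at f = 1/9 with slerp weights a = sin((1−f)δ)/sin δ ≈ 0.997, b = sin(fδ)/sin δ ≈ 0.182.
p = a·p₁ + b·p₂ ≈ (0.593, 0.256, 0.763); φ = arcsin(p_z) ≈ 49.76°, λ = atan2(p_y, p_x) ≈ 23.38°.

≈ 49.8°N, 23.4°E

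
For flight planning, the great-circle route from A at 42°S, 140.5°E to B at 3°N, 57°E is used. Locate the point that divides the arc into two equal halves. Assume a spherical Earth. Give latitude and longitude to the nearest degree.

≈ 25°S, 91°E

Write both endpoints as unit vectors p₁, p₂ with components (cos φ cos λ, cos φ sin λ, sin φ).
The central angle between the endpoints is δ = arccos(p₁·p₂) ≈ 1.522 rad (87.2°).
Interpolate at f = 1/2 with slerp weights a = sin((1−f)δ)/sin δ ≈ 0.690, b = sin(fδ)/sin δ ≈ 0.690.
p = a·p₁ + b·p₂ ≈ (-0.020, 0.905, -0.426); φ = arcsin(p_z) ≈ -25.20°, λ = atan2(p_y, p_x) ≈ 91.29°.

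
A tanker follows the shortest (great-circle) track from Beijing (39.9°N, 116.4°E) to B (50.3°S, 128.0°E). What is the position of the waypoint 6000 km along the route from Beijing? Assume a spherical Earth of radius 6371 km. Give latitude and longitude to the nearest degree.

≈ (14°S, 123°E)

From cos δ = sin φ₁ sin φ₂ + cos φ₁ cos φ₂ cos Δλ, the central angle is δ ≈ 1.584 rad (90.8°). The total great-circle distance is δ·R ≈ 1.584 × 6371 ≈ 10094 km, so the target fraction is f = 6000/10094 ≈ 0.594.
Interpolate at f ≈ 0.594 with slerp weights a = sin((1−f)δ)/sin δ ≈ 0.599, b = sin(fδ)/sin δ ≈ 0.809.
p = a·p₁ + b·p₂ ≈ (-0.522, 0.819, -0.238); φ = arcsin(p_z) ≈ -13.76°, λ = atan2(p_y, p_x) ≈ 122.54°.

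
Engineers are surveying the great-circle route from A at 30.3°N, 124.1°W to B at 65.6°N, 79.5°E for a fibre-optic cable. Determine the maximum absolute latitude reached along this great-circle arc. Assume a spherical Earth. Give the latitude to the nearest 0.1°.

The great circle lies in the plane with unit normal n̂ = (p₁ × p₂)/|p₁ × p₂|.
Here n̂_z ≈ -0.144; the vertex latitude is φ_max = arccos|n̂_z| ≈ 81.7°.
Check via Clairaut: cos φ_max = |cos φ₁| · sin C = cos(30.3°)·sin(9.6°) ≈ 0.144, again giving ≈ 81.7°.

≈ 81.7°N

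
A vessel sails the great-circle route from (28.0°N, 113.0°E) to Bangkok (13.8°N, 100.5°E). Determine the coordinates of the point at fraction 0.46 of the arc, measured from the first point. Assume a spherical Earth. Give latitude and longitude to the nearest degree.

The haversine formula gives a central angle δ ≈ 0.320 rad (18.4°) between the endpoints.
Interpolate at f = 0.46 with slerp weights a = sin((1−f)δ)/sin δ ≈ 0.547, b = sin(fδ)/sin δ ≈ 0.466.
p = a·p₁ + b·p₂ ≈ (-0.271, 0.889, 0.368); φ = arcsin(p_z) ≈ 21.58°, λ = atan2(p_y, p_x) ≈ 106.95°.

≈ (22°N, 107°E)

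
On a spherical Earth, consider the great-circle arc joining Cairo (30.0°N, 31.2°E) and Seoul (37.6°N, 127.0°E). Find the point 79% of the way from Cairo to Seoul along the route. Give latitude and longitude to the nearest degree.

≈ (43°N, 107°E)

Convert each endpoint to a unit vector on the sphere (x = cos φ cos λ, y = cos φ sin λ, z = sin φ).
The central angle between the endpoints is δ = arccos(p₁·p₂) ≈ 1.333 rad (76.4°).
Interpolate at f = 0.79 with slerp weights a = sin((1−f)δ)/sin δ ≈ 0.284, b = sin(fδ)/sin δ ≈ 0.894.
p = a·p₁ + b·p₂ ≈ (-0.216, 0.693, 0.688); φ = arcsin(p_z) ≈ 43.44°, λ = atan2(p_y, p_x) ≈ 107.29°.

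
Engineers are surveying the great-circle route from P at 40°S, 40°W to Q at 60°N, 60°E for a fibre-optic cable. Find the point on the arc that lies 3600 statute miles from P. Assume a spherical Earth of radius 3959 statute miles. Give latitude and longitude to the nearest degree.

≈ 4°N, 10°W

Convert each endpoint to a unit vector on the sphere (x = cos φ cos λ, y = cos φ sin λ, z = sin φ).
The central angle between the endpoints is δ = arccos(p₁·p₂) ≈ 2.244 rad (128.5°). The total great-circle distance is δ·R ≈ 2.244 × 3959 ≈ 8882 mi, so the target fraction is f = 3600/8882 ≈ 0.405.
Interpolate at f ≈ 0.405 with slerp weights a = sin((1−f)δ)/sin δ ≈ 1.243, b = sin(fδ)/sin δ ≈ 1.009.
p = a·p₁ + b·p₂ ≈ (0.982, -0.175, 0.075); φ = arcsin(p_z) ≈ 4.29°, λ = atan2(p_y, p_x) ≈ -10.12°.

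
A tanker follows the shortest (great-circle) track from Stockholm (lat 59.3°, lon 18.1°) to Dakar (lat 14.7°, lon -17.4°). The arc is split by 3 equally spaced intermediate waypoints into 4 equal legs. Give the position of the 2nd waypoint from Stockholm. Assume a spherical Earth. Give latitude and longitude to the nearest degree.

≈ lat 38°, lon -5°

Convert each endpoint to a unit vector on the sphere (x = cos φ cos λ, y = cos φ sin λ, z = sin φ).
The central angle between the endpoints is δ = arccos(p₁·p₂) ≈ 0.902 rad (51.7°).
Interpolate at f = 2/4 with slerp weights a = sin((1−f)δ)/sin δ ≈ 0.556, b = sin(fδ)/sin δ ≈ 0.556.
p = a·p₁ + b·p₂ ≈ (0.782, -0.073, 0.619); φ = arcsin(p_z) ≈ 38.22°, λ = atan2(p_y, p_x) ≈ -5.30°.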